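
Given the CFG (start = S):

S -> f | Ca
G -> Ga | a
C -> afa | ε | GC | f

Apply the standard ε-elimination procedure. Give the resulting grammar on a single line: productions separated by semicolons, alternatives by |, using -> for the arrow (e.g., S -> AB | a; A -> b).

S -> a | f | Ca; C -> G | f | GC | afa; G -> a | Ga

Nullable set: {C}.
S -> Ca: C nullable, giving Ca | a.
Drop C -> ε.
C -> GC: C nullable, giving G | GC.
Unchanged (no nullable symbols): S -> f; C -> afa; C -> f; G -> Ga; G -> a.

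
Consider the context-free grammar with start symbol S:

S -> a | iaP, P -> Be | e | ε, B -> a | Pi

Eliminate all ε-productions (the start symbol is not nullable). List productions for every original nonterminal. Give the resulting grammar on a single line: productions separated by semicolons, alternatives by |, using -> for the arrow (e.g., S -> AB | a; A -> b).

Nullable set: {P}.
S -> iaP: P nullable, giving ia | iaP.
B -> Pi: P nullable, giving Pi | i.
Drop P -> ε.
Unchanged (no nullable symbols): S -> a; B -> a; P -> Be; P -> e.

S -> a | ia | iaP; B -> a | i | Pi; P -> e | Be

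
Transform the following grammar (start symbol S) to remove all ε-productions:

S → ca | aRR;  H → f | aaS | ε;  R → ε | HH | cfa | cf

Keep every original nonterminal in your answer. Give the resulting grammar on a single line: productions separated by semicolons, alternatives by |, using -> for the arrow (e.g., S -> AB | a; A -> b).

Nullable set: {H, R}.
S -> aRR: R, R nullable, giving a | aR | aRR.
Drop H -> ε.
Drop R -> ε.
R -> HH: H, H nullable, giving H | HH.
Unchanged (no nullable symbols): S -> ca; H -> aaS; H -> f; R -> cf; R -> cfa.

S -> a | aR | ca | aRR; H -> f | aaS; R -> H | HH | cf | cfa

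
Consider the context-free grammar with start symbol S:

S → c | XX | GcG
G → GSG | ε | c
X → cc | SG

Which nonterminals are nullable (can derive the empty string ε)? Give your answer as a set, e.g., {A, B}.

{G}

Directly nullable (have an ε-rule): {G}.
Not nullable: S, X — each has a terminal in every rule's right-hand side or depends on a non-nullable symbol.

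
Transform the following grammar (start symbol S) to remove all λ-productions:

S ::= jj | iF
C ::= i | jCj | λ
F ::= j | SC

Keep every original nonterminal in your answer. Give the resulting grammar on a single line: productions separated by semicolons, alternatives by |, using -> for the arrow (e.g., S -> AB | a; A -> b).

S -> iF | jj; C -> i | jj | jCj; F -> S | j | SC

Nullable set: {C}.
Drop C -> λ.
C -> jCj: C nullable, giving jCj | jj.
F -> SC: C nullable, giving S | SC.
Unchanged (no nullable symbols): S -> iF; S -> jj; C -> i; F -> j.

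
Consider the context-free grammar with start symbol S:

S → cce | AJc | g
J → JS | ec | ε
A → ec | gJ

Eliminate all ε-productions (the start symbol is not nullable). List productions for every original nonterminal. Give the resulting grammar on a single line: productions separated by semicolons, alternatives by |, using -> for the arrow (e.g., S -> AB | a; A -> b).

Nullable set: {J}.
S -> AJc: J nullable, giving AJc | Ac.
A -> gJ: J nullable, giving g | gJ.
Drop J -> ε.
J -> JS: J nullable, giving JS | S.
Unchanged (no nullable symbols): S -> cce; S -> g; A -> ec; J -> ec.

S -> g | Ac | AJc | cce; A -> g | ec | gJ; J -> S | JS | ec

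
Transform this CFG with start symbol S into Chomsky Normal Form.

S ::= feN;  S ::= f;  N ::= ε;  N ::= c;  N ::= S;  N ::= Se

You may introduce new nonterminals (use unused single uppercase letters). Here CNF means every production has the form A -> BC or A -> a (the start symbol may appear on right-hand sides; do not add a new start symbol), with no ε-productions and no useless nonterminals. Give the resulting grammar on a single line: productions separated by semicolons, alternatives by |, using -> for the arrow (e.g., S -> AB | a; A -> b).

Nullable: {N}; after ε-elimination: S -> f | fe | feN; N -> S | c | Se.
After unit-elimination: S -> f | fe | feN; N -> c | f | Se | fe | feN.
TERM: introduce A -> e, B -> f and substitute in every rule of length ≥2.
BIN: N -> BAN becomes N -> BC, C -> AN; S -> BAN becomes S -> BD, D -> AN.

S -> f | BA | BD; A -> e; B -> f; C -> AN; D -> AN; N -> c | f | BA | BC | SA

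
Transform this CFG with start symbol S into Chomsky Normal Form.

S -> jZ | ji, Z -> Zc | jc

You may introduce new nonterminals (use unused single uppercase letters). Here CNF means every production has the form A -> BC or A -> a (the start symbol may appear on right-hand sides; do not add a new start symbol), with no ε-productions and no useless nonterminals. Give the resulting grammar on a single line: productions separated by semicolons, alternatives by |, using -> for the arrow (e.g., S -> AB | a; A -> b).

S -> AB | AZ; A -> j; B -> i; C -> c; Z -> AC | ZC

No ε-productions.
No unit productions to eliminate.
TERM: introduce C -> c, B -> i, A -> j and substitute in every rule of length ≥2.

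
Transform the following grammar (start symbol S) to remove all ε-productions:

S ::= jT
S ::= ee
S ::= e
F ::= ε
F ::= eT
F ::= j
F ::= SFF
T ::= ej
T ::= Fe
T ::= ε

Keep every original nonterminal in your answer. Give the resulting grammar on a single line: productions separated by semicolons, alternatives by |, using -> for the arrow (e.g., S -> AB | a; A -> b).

Nullable set: {F, T}.
S -> jT: T nullable, giving j | jT.
Drop F -> ε.
F -> SFF: F, F nullable, giving S | SF | SFF.
F -> eT: T nullable, giving e | eT.
Drop T -> ε.
T -> Fe: F nullable, giving Fe | e.
Unchanged (no nullable symbols): S -> e; S -> ee; F -> j; T -> ej.

S -> e | j | ee | jT; F -> S | e | j | SF | eT | SFF; T -> e | Fe | ej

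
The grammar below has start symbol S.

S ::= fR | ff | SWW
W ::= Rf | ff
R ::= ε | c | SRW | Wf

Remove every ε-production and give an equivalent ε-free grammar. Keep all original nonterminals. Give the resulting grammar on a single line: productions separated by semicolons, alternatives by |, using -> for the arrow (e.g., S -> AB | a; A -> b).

S -> f | fR | ff | SWW; R -> c | SW | Wf | SRW; W -> f | Rf | ff

Nullable set: {R}.
S -> fR: R nullable, giving f | fR.
Drop R -> ε.
R -> SRW: R nullable, giving SRW | SW.
W -> Rf: R nullable, giving Rf | f.
Unchanged (no nullable symbols): S -> SWW; S -> ff; R -> Wf; R -> c; W -> ff.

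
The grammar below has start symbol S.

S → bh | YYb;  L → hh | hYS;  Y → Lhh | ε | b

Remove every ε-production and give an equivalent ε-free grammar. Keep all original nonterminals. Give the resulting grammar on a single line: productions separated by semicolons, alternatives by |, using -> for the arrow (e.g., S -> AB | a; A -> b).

S -> b | Yb | bh | YYb; L -> hS | hh | hYS; Y -> b | Lhh

Nullable set: {Y}.
S -> YYb: Y, Y nullable, giving YYb | Yb | b.
L -> hYS: Y nullable, giving hS | hYS.
Drop Y -> ε.
Unchanged (no nullable symbols): S -> bh; L -> hh; Y -> Lhh; Y -> b.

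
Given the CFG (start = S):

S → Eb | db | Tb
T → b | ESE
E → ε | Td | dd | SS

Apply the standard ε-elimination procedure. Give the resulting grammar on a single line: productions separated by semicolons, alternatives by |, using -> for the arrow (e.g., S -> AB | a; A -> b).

Nullable set: {E}.
S -> Eb: E nullable, giving Eb | b.
Drop E -> ε.
T -> ESE: E, E nullable, giving ES | ESE | S | SE.
Unchanged (no nullable symbols): S -> Tb; S -> db; E -> SS; E -> Td; E -> dd; T -> b.

S -> b | Eb | Tb | db; E -> SS | Td | dd; T -> S | b | ES | SE | ESE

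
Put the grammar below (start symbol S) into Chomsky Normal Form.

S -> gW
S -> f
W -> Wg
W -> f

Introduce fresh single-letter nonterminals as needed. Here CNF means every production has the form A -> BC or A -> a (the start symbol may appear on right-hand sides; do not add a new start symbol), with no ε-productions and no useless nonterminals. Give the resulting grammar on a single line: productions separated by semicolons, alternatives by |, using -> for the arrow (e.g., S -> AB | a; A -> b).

S -> f | AW; A -> g; W -> f | WA

No ε-productions.
No unit productions to eliminate.
TERM: introduce A -> g and substitute in every rule of length ≥2.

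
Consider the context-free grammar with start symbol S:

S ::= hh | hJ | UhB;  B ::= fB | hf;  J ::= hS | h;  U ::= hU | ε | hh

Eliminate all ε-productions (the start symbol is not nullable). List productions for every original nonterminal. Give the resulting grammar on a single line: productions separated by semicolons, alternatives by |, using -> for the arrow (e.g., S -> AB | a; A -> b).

S -> hB | hJ | hh | UhB; B -> fB | hf; J -> h | hS; U -> h | hU | hh

Nullable set: {U}.
S -> UhB: U nullable, giving UhB | hB.
Drop U -> ε.
U -> hU: U nullable, giving h | hU.
Unchanged (no nullable symbols): S -> hJ; S -> hh; B -> fB; B -> hf; J -> h; J -> hS; U -> hh.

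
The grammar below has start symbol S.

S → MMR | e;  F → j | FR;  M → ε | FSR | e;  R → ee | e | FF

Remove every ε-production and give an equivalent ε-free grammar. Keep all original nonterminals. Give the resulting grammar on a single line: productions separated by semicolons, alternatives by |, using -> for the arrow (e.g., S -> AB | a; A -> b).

Nullable set: {M}.
S -> MMR: M, M nullable, giving MMR | MR | R.
Drop M -> ε.
Unchanged (no nullable symbols): S -> e; F -> FR; F -> j; M -> FSR; M -> e; R -> FF; R -> e; R -> ee.

S -> R | e | MR | MMR; F -> j | FR; M -> e | FSR; R -> e | FF | ee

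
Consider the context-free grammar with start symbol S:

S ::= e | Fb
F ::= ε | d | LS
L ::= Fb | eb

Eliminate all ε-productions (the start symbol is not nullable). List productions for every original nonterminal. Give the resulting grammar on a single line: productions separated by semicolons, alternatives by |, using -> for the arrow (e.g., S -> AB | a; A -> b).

Nullable set: {F}.
S -> Fb: F nullable, giving Fb | b.
Drop F -> ε.
L -> Fb: F nullable, giving Fb | b.
Unchanged (no nullable symbols): S -> e; F -> LS; F -> d; L -> eb.

S -> b | e | Fb; F -> d | LS; L -> b | Fb | eb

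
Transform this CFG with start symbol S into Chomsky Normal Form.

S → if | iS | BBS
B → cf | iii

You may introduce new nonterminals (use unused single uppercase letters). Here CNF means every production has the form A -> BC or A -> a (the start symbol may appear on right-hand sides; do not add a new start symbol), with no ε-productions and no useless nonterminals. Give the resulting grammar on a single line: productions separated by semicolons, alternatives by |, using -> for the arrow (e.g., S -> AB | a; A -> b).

S -> BF | DC | DS; A -> c; B -> AC | DE; C -> f; D -> i; E -> DD; F -> BS

No ε-productions.
No unit productions to eliminate.
TERM: introduce A -> c, C -> f, D -> i and substitute in every rule of length ≥2.
BIN: B -> DDD becomes B -> DE, E -> DD; S -> BBS becomes S -> BF, F -> BS.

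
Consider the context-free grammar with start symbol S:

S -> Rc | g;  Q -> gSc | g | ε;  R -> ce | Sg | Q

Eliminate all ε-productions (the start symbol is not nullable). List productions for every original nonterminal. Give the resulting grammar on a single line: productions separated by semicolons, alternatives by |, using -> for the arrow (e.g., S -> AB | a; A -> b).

Nullable set: {Q, R}.
S -> Rc: R nullable, giving Rc | c.
Drop Q -> ε.
R -> Q: Q nullable, giving Q.
Unchanged (no nullable symbols): S -> g; Q -> g; Q -> gSc; R -> Sg; R -> ce.

S -> c | g | Rc; Q -> g | gSc; R -> Q | Sg | ce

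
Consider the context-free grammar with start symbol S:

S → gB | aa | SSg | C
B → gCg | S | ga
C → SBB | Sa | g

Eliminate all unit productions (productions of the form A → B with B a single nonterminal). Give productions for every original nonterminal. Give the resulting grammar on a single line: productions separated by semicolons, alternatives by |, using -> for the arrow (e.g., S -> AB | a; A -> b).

Unit productions: B->S, S->C.
Unit pairs (A ⇒* B via units): (B,C), (B,S), (S,C).
S: inherits non-unit rules of {C, S} → SBB | SSg | Sa | aa | g | gB.
B: inherits non-unit rules of {B, C, S} → SBB | SSg | Sa | aa | g | gB | gCg | ga.
C: inherits non-unit rules of {C} → SBB | Sa | g.

S -> g | Sa | aa | gB | SBB | SSg; B -> g | Sa | aa | gB | ga | SBB | SSg | gCg; C -> g | Sa | SBB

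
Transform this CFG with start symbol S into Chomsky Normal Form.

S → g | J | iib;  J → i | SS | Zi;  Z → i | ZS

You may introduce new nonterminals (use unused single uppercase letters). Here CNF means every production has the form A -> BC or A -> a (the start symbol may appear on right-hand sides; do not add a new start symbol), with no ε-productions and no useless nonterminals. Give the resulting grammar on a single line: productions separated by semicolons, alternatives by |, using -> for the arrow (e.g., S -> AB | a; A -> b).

No ε-productions.
After unit-elimination: S -> g | i | SS | Zi | iib; J -> i | SS | Zi; Z -> i | ZS.
TERM: introduce B -> b, A -> i and substitute in every rule of length ≥2.
BIN: S -> AAB becomes S -> AC, C -> AB.
Drop unreachable/unproductive: J.

S -> g | i | AC | SS | ZA; A -> i; B -> b; C -> AB; Z -> i | ZS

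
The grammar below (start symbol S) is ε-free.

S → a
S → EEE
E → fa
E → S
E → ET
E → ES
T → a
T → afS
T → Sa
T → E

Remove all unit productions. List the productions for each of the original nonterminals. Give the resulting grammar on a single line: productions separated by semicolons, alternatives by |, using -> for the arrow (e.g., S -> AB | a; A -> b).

S -> a | EEE; E -> a | ES | ET | fa | EEE; T -> a | ES | ET | Sa | fa | EEE | afS

Unit productions: E->S, T->E.
Unit pairs (A ⇒* B via units): (E,S), (T,E), (T,S).
S: inherits non-unit rules of {S} → EEE | a.
E: inherits non-unit rules of {E, S} → EEE | ES | ET | a | fa.
T: inherits non-unit rules of {E, S, T} → EEE | ES | ET | Sa | a | afS | fa.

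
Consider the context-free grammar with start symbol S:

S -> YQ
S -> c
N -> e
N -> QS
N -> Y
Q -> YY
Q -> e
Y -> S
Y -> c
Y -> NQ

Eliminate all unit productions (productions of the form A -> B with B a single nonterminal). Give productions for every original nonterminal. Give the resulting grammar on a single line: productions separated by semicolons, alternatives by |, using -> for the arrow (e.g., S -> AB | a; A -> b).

S -> c | YQ; N -> c | e | NQ | QS | YQ; Q -> e | YY; Y -> c | NQ | YQ

Unit productions: N->Y, Y->S.
Unit pairs (A ⇒* B via units): (N,S), (N,Y), (Y,S).
S: inherits non-unit rules of {S} → YQ | c.
N: inherits non-unit rules of {N, S, Y} → NQ | QS | YQ | c | e.
Q: inherits non-unit rules of {Q} → YY | e.
Y: inherits non-unit rules of {S, Y} → NQ | YQ | c.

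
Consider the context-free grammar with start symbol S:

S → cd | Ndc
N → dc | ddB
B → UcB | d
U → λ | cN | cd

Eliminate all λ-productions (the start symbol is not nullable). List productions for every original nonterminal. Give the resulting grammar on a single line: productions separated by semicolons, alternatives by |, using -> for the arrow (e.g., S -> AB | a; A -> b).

Nullable set: {U}.
B -> UcB: U nullable, giving UcB | cB.
Drop U -> λ.
Unchanged (no nullable symbols): S -> Ndc; S -> cd; B -> d; N -> dc; N -> ddB; U -> cN; U -> cd.

S -> cd | Ndc; B -> d | cB | UcB; N -> dc | ddB; U -> cN | cd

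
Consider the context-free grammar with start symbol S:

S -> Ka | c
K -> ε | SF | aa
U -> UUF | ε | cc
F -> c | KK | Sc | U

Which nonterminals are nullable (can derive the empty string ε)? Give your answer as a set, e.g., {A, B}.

Directly nullable (have an ε-rule): {K, U}.
F is nullable via F -> U (every symbol on the right is already known nullable).
Not nullable: S — each has a terminal in every rule's right-hand side or depends on a non-nullable symbol.

{F, K, U}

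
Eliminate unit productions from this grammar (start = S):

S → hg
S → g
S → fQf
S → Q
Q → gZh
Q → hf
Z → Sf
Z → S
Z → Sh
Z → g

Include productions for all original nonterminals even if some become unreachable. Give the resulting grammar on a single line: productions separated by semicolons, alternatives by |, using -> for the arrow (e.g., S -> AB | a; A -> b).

Unit productions: S->Q, Z->S.
Unit pairs (A ⇒* B via units): (S,Q), (Z,Q), (Z,S).
S: inherits non-unit rules of {Q, S} → fQf | g | gZh | hf | hg.
Q: inherits non-unit rules of {Q} → gZh | hf.
Z: inherits non-unit rules of {Q, S, Z} → Sf | Sh | fQf | g | gZh | hf | hg.

S -> g | hf | hg | fQf | gZh; Q -> hf | gZh; Z -> g | Sf | Sh | hf | hg | fQf | gZh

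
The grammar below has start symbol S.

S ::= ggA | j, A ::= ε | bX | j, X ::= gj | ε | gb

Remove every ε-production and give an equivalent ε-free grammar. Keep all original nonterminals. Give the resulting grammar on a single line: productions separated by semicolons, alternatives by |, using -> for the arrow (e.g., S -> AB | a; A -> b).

S -> j | gg | ggA; A -> b | j | bX; X -> gb | gj

Nullable set: {A, X}.
S -> ggA: A nullable, giving gg | ggA.
Drop A -> ε.
A -> bX: X nullable, giving b | bX.
Drop X -> ε.
Unchanged (no nullable symbols): S -> j; A -> j; X -> gb; X -> gj.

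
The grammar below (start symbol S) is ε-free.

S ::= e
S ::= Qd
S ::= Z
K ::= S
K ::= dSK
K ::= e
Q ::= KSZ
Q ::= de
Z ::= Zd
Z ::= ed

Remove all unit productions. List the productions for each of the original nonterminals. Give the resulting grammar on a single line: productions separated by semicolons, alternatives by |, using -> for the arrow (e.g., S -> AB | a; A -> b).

S -> e | Qd | Zd | ed; K -> e | Qd | Zd | ed | dSK; Q -> de | KSZ; Z -> Zd | ed

Unit productions: K->S, S->Z.
Unit pairs (A ⇒* B via units): (K,S), (K,Z), (S,Z).
S: inherits non-unit rules of {S, Z} → Qd | Zd | e | ed.
K: inherits non-unit rules of {K, S, Z} → Qd | Zd | dSK | e | ed.
Q: inherits non-unit rules of {Q} → KSZ | de.
Z: inherits non-unit rules of {Z} → Zd | ed.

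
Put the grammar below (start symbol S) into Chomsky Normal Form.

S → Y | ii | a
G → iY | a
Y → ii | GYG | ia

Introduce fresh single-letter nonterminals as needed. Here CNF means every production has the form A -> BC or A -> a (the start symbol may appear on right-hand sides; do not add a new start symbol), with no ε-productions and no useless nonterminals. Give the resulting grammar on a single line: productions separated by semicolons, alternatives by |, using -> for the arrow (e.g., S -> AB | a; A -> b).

No ε-productions.
After unit-elimination: S -> a | ia | ii | GYG; G -> a | iY; Y -> ia | ii | GYG.
TERM: introduce B -> a, A -> i and substitute in every rule of length ≥2.
BIN: S -> GYG becomes S -> GC, C -> YG; Y -> GYG becomes Y -> GD, D -> YG.

S -> a | AA | AB | GC; A -> i; B -> a; C -> YG; D -> YG; G -> a | AY; Y -> AA | AB | GD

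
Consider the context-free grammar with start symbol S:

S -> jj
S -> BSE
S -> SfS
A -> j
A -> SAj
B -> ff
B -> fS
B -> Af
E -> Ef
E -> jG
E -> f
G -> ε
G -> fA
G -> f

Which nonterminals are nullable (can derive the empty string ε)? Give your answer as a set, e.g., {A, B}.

Directly nullable (have an ε-rule): {G}.
Not nullable: A, B, E, S — each has a terminal in every rule's right-hand side or depends on a non-nullable symbol.

{G}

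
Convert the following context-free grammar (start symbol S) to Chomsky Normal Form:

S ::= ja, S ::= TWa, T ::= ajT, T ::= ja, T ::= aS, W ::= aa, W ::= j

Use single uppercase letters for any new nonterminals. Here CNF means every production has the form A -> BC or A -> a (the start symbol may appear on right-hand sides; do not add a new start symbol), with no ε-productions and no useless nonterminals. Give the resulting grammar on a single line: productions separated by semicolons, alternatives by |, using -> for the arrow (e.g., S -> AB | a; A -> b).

No ε-productions.
No unit productions to eliminate.
TERM: introduce A -> a, B -> j and substitute in every rule of length ≥2.
BIN: S -> TWA becomes S -> TC, C -> WA; T -> ABT becomes T -> AD, D -> BT.

S -> BA | TC; A -> a; B -> j; C -> WA; D -> BT; T -> AD | AS | BA; W -> j | AA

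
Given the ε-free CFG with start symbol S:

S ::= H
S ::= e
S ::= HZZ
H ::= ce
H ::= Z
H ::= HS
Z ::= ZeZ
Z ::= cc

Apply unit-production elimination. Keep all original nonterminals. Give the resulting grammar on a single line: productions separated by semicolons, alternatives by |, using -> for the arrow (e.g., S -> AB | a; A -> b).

S -> e | HS | cc | ce | HZZ | ZeZ; H -> HS | cc | ce | ZeZ; Z -> cc | ZeZ

Unit productions: H->Z, S->H.
Unit pairs (A ⇒* B via units): (H,Z), (S,H), (S,Z).
S: inherits non-unit rules of {H, S, Z} → HS | HZZ | ZeZ | cc | ce | e.
H: inherits non-unit rules of {H, Z} → HS | ZeZ | cc | ce.
Z: inherits non-unit rules of {Z} → ZeZ | cc.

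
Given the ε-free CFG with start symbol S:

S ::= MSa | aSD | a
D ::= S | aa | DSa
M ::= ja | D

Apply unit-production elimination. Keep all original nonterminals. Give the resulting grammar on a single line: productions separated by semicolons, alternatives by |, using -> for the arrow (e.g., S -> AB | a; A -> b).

Unit productions: D->S, M->D.
Unit pairs (A ⇒* B via units): (D,S), (M,D), (M,S).
S: inherits non-unit rules of {S} → MSa | a | aSD.
D: inherits non-unit rules of {D, S} → DSa | MSa | a | aSD | aa.
M: inherits non-unit rules of {D, M, S} → DSa | MSa | a | aSD | aa | ja.

S -> a | MSa | aSD; D -> a | aa | DSa | MSa | aSD; M -> a | aa | ja | DSa | MSa | aSD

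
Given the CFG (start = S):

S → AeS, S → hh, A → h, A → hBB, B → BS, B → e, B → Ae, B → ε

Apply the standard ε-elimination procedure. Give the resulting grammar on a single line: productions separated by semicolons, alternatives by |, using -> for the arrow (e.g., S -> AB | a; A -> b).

S -> hh | AeS; A -> h | hB | hBB; B -> S | e | Ae | BS

Nullable set: {B}.
A -> hBB: B, B nullable, giving h | hB | hBB.
Drop B -> ε.
B -> BS: B nullable, giving BS | S.
Unchanged (no nullable symbols): S -> AeS; S -> hh; A -> h; B -> Ae; B -> e.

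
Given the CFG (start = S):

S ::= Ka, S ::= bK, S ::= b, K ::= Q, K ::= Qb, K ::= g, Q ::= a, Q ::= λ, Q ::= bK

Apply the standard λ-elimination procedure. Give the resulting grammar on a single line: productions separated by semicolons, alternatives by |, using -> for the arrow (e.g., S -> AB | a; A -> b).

Nullable set: {K, Q}.
S -> Ka: K nullable, giving Ka | a.
S -> bK: K nullable, giving b | bK.
K -> Q: Q nullable, giving Q.
K -> Qb: Q nullable, giving Qb | b.
Drop Q -> λ.
Q -> bK: K nullable, giving b | bK.
Unchanged (no nullable symbols): S -> b; K -> g; Q -> a.

S -> a | b | Ka | bK; K -> Q | b | g | Qb; Q -> a | b | bK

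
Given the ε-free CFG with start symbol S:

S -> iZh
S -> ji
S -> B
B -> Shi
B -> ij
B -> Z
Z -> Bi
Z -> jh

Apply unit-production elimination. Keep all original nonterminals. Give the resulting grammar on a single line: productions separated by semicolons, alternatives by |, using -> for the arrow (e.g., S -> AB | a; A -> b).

Unit productions: B->Z, S->B.
Unit pairs (A ⇒* B via units): (B,Z), (S,B), (S,Z).
S: inherits non-unit rules of {B, S, Z} → Bi | Shi | iZh | ij | jh | ji.
B: inherits non-unit rules of {B, Z} → Bi | Shi | ij | jh.
Z: inherits non-unit rules of {Z} → Bi | jh.

S -> Bi | ij | jh | ji | Shi | iZh; B -> Bi | ij | jh | Shi; Z -> Bi | jh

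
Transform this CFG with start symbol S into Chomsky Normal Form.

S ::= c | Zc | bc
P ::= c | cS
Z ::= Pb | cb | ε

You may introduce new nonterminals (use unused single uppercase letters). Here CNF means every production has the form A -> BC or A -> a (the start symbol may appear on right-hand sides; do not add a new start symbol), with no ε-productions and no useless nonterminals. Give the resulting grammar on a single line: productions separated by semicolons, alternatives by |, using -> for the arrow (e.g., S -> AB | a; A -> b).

Nullable: {Z}; after ε-elimination: S -> c | Zc | bc; P -> c | cS; Z -> Pb | cb.
No unit productions to eliminate.
TERM: introduce B -> b, A -> c and substitute in every rule of length ≥2.

S -> c | BA | ZA; A -> c; B -> b; P -> c | AS; Z -> AB | PB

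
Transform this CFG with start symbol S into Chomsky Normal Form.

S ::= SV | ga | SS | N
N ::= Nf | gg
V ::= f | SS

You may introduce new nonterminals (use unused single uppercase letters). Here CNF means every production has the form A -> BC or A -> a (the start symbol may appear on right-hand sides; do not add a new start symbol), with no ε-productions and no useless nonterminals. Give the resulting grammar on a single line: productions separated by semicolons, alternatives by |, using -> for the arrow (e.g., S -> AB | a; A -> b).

No ε-productions.
After unit-elimination: S -> Nf | SS | SV | ga | gg; N -> Nf | gg; V -> f | SS.
TERM: introduce C -> a, A -> f, B -> g and substitute in every rule of length ≥2.

S -> BB | BC | NA | SS | SV; A -> f; B -> g; C -> a; N -> BB | NA; V -> f | SS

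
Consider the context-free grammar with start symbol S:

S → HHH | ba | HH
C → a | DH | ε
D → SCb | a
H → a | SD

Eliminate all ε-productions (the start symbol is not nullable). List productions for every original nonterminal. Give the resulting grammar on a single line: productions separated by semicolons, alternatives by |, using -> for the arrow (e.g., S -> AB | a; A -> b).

Nullable set: {C}.
Drop C -> ε.
D -> SCb: C nullable, giving SCb | Sb.
Unchanged (no nullable symbols): S -> HH; S -> HHH; S -> ba; C -> DH; C -> a; D -> a; H -> SD; H -> a.

S -> HH | ba | HHH; C -> a | DH; D -> a | Sb | SCb; H -> a | SD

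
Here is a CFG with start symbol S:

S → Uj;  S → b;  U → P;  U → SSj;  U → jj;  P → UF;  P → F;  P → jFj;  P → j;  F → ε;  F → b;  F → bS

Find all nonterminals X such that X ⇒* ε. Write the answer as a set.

Directly nullable (have an ε-rule): {F}.
P is nullable via P -> F (every symbol on the right is already known nullable).
U is nullable via U -> P (every symbol on the right is already known nullable).
Not nullable: S — each has a terminal in every rule's right-hand side or depends on a non-nullable symbol.

{F, P, U}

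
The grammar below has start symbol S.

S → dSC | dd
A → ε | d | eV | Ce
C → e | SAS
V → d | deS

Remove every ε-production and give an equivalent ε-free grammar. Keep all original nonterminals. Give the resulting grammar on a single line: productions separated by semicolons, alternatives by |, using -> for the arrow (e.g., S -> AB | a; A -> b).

S -> dd | dSC; A -> d | Ce | eV; C -> e | SS | SAS; V -> d | deS

Nullable set: {A}.
Drop A -> ε.
C -> SAS: A nullable, giving SAS | SS.
Unchanged (no nullable symbols): S -> dSC; S -> dd; A -> Ce; A -> d; A -> eV; C -> e; V -> d; V -> deS.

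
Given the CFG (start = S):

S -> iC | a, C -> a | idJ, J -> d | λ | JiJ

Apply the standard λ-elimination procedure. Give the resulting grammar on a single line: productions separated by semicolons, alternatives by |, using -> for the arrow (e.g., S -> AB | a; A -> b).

Nullable set: {J}.
C -> idJ: J nullable, giving id | idJ.
Drop J -> λ.
J -> JiJ: J, J nullable, giving Ji | JiJ | i | iJ.
Unchanged (no nullable symbols): S -> a; S -> iC; C -> a; J -> d.

S -> a | iC; C -> a | id | idJ; J -> d | i | Ji | iJ | JiJ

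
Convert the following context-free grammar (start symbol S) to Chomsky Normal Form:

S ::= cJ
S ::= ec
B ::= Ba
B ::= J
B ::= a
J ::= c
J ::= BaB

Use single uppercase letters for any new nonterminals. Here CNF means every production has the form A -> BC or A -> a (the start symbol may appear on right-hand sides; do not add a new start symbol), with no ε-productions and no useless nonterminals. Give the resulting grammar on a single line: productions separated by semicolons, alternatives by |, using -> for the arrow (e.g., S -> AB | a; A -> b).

No ε-productions.
After unit-elimination: S -> cJ | ec; B -> a | c | Ba | BaB; J -> c | BaB.
TERM: introduce A -> a, C -> c, D -> e and substitute in every rule of length ≥2.
BIN: B -> BAB becomes B -> BE, E -> AB; J -> BAB becomes J -> BF, F -> AB.

S -> CJ | DC; A -> a; B -> a | c | BA | BE; C -> c; D -> e; E -> AB; F -> AB; J -> c | BF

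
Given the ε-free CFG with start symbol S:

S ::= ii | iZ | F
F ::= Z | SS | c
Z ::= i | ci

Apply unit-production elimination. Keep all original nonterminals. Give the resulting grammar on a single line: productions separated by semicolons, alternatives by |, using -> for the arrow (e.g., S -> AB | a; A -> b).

S -> c | i | SS | ci | iZ | ii; F -> c | i | SS | ci; Z -> i | ci

Unit productions: F->Z, S->F.
Unit pairs (A ⇒* B via units): (F,Z), (S,F), (S,Z).
S: inherits non-unit rules of {F, S, Z} → SS | c | ci | i | iZ | ii.
F: inherits non-unit rules of {F, Z} → SS | c | ci | i.
Z: inherits non-unit rules of {Z} → ci | i.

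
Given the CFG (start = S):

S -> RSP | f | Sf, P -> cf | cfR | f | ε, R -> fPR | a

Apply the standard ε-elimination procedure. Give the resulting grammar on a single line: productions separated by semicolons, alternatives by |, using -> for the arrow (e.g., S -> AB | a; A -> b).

Nullable set: {P}.
S -> RSP: P nullable, giving RS | RSP.
Drop P -> ε.
R -> fPR: P nullable, giving fPR | fR.
Unchanged (no nullable symbols): S -> Sf; S -> f; P -> cf; P -> cfR; P -> f; R -> a.

S -> f | RS | Sf | RSP; P -> f | cf | cfR; R -> a | fR | fPR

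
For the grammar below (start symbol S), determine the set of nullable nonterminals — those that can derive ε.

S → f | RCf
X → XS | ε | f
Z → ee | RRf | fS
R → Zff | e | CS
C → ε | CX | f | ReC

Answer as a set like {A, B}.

{C, X}

Directly nullable (have an ε-rule): {C, X}.
Not nullable: R, S, Z — each has a terminal in every rule's right-hand side or depends on a non-nullable symbol.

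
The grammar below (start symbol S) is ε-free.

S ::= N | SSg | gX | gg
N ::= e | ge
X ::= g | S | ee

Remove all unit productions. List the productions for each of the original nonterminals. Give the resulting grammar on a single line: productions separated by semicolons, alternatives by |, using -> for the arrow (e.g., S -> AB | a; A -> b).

Unit productions: S->N, X->S.
Unit pairs (A ⇒* B via units): (S,N), (X,N), (X,S).
S: inherits non-unit rules of {N, S} → SSg | e | gX | ge | gg.
N: inherits non-unit rules of {N} → e | ge.
X: inherits non-unit rules of {N, S, X} → SSg | e | ee | g | gX | ge | gg.

S -> e | gX | ge | gg | SSg; N -> e | ge; X -> e | g | ee | gX | ge | gg | SSg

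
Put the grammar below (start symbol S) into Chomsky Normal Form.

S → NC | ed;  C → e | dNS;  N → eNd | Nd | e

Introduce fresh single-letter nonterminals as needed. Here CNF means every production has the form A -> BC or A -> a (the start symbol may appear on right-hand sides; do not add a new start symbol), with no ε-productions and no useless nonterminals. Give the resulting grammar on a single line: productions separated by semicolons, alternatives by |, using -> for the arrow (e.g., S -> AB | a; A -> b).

No ε-productions.
No unit productions to eliminate.
TERM: introduce A -> d, B -> e and substitute in every rule of length ≥2.
BIN: C -> ANS becomes C -> AD, D -> NS; N -> BNA becomes N -> BE, E -> NA.

S -> BA | NC; A -> d; B -> e; C -> e | AD; D -> NS; E -> NA; N -> e | BE | NA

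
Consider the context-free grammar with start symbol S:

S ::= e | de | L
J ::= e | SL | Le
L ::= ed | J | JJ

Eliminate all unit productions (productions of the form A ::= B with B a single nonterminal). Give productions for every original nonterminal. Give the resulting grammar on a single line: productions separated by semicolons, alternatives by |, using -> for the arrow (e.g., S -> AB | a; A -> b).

S -> e | JJ | Le | SL | de | ed; J -> e | Le | SL; L -> e | JJ | Le | SL | ed

Unit productions: L->J, S->L.
Unit pairs (A ⇒* B via units): (L,J), (S,J), (S,L).
S: inherits non-unit rules of {J, L, S} → JJ | Le | SL | de | e | ed.
J: inherits non-unit rules of {J} → Le | SL | e.
L: inherits non-unit rules of {J, L} → JJ | Le | SL | e | ed.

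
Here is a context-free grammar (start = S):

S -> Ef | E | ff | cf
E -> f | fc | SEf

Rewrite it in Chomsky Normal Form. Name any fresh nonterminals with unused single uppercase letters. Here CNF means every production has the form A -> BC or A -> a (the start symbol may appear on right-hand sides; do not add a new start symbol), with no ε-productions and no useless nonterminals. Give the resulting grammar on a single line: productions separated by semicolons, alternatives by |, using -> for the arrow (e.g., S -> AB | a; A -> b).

No ε-productions.
After unit-elimination: S -> f | Ef | cf | fc | ff | SEf; E -> f | fc | SEf.
TERM: introduce B -> c, A -> f and substitute in every rule of length ≥2.
BIN: E -> SEA becomes E -> SC, C -> EA; S -> SEA becomes S -> SD, D -> EA.

S -> f | AA | AB | BA | EA | SD; A -> f; B -> c; C -> EA; D -> EA; E -> f | AB | SC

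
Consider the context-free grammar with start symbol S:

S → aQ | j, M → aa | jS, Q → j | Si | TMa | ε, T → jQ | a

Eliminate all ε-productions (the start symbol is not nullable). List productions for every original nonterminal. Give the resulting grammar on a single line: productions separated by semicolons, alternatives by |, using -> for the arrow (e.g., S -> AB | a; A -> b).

Nullable set: {Q}.
S -> aQ: Q nullable, giving a | aQ.
Drop Q -> ε.
T -> jQ: Q nullable, giving j | jQ.
Unchanged (no nullable symbols): S -> j; M -> aa; M -> jS; Q -> Si; Q -> TMa; Q -> j; T -> a.

S -> a | j | aQ; M -> aa | jS; Q -> j | Si | TMa; T -> a | j | jQ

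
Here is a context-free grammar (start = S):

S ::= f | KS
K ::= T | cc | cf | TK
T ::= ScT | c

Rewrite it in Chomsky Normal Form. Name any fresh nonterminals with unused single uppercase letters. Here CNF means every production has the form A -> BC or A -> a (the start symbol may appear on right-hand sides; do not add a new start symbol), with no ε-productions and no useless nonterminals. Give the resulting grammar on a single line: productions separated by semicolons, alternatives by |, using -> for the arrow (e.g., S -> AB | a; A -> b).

S -> f | KS; A -> c; B -> f; C -> AT; D -> AT; K -> c | AA | AB | SC | TK; T -> c | SD

No ε-productions.
After unit-elimination: S -> f | KS; K -> c | TK | cc | cf | ScT; T -> c | ScT.
TERM: introduce A -> c, B -> f and substitute in every rule of length ≥2.
BIN: K -> SAT becomes K -> SC, C -> AT; T -> SAT becomes T -> SD, D -> AT.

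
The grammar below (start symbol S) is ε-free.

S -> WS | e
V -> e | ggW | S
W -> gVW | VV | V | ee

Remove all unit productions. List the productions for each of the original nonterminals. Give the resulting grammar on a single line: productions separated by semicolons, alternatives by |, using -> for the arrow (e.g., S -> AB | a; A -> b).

S -> e | WS; V -> e | WS | ggW; W -> e | VV | WS | ee | gVW | ggW

Unit productions: V->S, W->V.
Unit pairs (A ⇒* B via units): (V,S), (W,S), (W,V).
S: inherits non-unit rules of {S} → WS | e.
V: inherits non-unit rules of {S, V} → WS | e | ggW.
W: inherits non-unit rules of {S, V, W} → VV | WS | e | ee | gVW | ggW.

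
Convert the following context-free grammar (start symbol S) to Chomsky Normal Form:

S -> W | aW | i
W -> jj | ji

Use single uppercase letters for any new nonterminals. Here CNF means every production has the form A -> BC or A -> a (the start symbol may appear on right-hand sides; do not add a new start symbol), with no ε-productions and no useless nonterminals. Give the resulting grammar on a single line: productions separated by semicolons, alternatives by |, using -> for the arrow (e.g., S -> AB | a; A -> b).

S -> i | AW | BB | BC; A -> a; B -> j; C -> i; W -> BB | BC

No ε-productions.
After unit-elimination: S -> i | aW | ji | jj; W -> ji | jj.
TERM: introduce A -> a, C -> i, B -> j and substitute in every rule of length ≥2.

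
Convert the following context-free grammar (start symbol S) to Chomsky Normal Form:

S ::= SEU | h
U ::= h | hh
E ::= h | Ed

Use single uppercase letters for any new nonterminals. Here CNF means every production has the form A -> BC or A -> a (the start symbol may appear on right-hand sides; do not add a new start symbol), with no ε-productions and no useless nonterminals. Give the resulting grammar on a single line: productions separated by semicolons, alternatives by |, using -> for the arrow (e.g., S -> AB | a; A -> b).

S -> h | SC; A -> d; B -> h; C -> EU; E -> h | EA; U -> h | BB

No ε-productions.
No unit productions to eliminate.
TERM: introduce A -> d, B -> h and substitute in every rule of length ≥2.
BIN: S -> SEU becomes S -> SC, C -> EU.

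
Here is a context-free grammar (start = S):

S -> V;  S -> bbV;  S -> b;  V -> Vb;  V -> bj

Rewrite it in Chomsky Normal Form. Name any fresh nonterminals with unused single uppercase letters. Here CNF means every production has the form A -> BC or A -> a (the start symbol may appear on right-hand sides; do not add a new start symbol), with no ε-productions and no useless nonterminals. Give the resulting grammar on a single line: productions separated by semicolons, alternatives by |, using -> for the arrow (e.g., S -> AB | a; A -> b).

S -> b | AB | AC | VA; A -> b; B -> j; C -> AV; V -> AB | VA

No ε-productions.
After unit-elimination: S -> b | Vb | bj | bbV; V -> Vb | bj.
TERM: introduce A -> b, B -> j and substitute in every rule of length ≥2.
BIN: S -> AAV becomes S -> AC, C -> AV.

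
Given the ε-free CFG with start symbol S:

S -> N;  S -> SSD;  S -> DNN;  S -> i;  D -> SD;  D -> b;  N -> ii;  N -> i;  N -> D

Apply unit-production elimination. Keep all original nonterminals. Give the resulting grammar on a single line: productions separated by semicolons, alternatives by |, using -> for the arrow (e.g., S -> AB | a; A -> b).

Unit productions: N->D, S->N.
Unit pairs (A ⇒* B via units): (N,D), (S,D), (S,N).
S: inherits non-unit rules of {D, N, S} → DNN | SD | SSD | b | i | ii.
D: inherits non-unit rules of {D} → SD | b.
N: inherits non-unit rules of {D, N} → SD | b | i | ii.

S -> b | i | SD | ii | DNN | SSD; D -> b | SD; N -> b | i | SD | ii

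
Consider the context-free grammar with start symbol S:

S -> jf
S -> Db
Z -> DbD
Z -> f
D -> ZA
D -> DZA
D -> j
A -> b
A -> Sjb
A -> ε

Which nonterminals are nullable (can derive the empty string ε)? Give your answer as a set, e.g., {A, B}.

{A}

Directly nullable (have an ε-rule): {A}.
Not nullable: D, S, Z — each has a terminal in every rule's right-hand side or depends on a non-nullable symbol.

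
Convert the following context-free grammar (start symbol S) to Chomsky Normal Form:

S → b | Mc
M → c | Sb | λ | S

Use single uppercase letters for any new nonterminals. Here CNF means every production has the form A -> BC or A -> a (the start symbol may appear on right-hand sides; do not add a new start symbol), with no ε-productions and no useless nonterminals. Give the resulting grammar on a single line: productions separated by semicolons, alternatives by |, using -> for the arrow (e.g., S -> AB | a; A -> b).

S -> b | c | MA; A -> c; B -> b; M -> b | c | MA | SB

Nullable: {M}; after ε-elimination: S -> b | c | Mc; M -> S | c | Sb.
After unit-elimination: S -> b | c | Mc; M -> b | c | Mc | Sb.
TERM: introduce B -> b, A -> c and substitute in every rule of length ≥2.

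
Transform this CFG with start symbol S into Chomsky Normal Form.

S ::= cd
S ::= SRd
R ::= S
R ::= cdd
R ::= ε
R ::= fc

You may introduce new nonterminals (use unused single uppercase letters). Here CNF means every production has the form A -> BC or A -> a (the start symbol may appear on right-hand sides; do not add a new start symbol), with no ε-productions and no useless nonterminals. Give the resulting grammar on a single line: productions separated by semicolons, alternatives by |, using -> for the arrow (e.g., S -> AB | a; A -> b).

Nullable: {R}; after ε-elimination: S -> Sd | cd | SRd; R -> S | fc | cdd.
After unit-elimination: S -> Sd | cd | SRd; R -> Sd | cd | fc | SRd | cdd.
TERM: introduce B -> c, A -> d, C -> f and substitute in every rule of length ≥2.
BIN: R -> BAA becomes R -> BD, D -> AA; R -> SRA becomes R -> SE, E -> RA; S -> SRA becomes S -> SF, F -> RA.

S -> BA | SA | SF; A -> d; B -> c; C -> f; D -> AA; E -> RA; F -> RA; R -> BA | BD | CB | SA | SE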